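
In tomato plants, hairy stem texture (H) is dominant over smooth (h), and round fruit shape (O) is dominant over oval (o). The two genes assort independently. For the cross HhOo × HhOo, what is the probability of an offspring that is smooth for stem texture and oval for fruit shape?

Dihybrid cross HhOo × HhOo — consider each gene separately:
stem texture: Hh × Hh → 1 HH, 2 Hh, 1 hh → 3 H_ : 1 hh (out of 4)
fruit shape: Oo × Oo → 1 OO, 2 Oo, 1 oo → 3 O_ : 1 oo (out of 4)
Looking for: smooth (hh) and oval (oo)
P(smooth) = 1/4, P(oval) = 1/4
P(both) = 1/4 × 1/4 = 1/16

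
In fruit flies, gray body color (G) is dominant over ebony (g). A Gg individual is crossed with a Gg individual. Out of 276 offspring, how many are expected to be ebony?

Punnett square for Gg × Gg:
Offspring genotypes: 1 GG, 2 Gg, 1 gg
gray: 3, ebony: 1
ebony: 1 out of 4 → fraction 1/4
Expected count = 1/4 × 276 = 69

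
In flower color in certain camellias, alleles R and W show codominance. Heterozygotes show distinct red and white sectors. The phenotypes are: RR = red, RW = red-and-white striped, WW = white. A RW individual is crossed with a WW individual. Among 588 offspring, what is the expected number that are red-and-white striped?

Punnett square for RW × WW:
Offspring genotypes: 2 RW, 2 WW
Phenotype counts: 2 red-and-white striped, 2 white
red-and-white striped: 2 out of 4 → fraction 1/2
Expected count = 1/2 × 588 = 294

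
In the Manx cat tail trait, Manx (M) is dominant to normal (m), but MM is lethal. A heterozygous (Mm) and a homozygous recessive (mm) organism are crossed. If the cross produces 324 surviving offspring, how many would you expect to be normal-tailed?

Cross: Mm × mm
Punnett square offspring (before lethality): 2 Mm, 2 mm
No MM offspring are produced in this cross.
normal-tailed: 2 out of 4 → fraction 1/2
Expected count = 1/2 × 324 = 162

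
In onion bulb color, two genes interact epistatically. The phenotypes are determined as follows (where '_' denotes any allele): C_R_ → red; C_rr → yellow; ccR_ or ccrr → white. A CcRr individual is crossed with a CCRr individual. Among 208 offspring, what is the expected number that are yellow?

Cross: CcRr × CCRr — consider each gene separately:
C gene: Cc × CC → 2 CC, 2 Cc → 4 C_ (out of 4)
R gene: Rr × Rr → 1 RR, 2 Rr, 1 rr → 3 R_ : 1 rr (out of 4)
Genotype classes (out of 4 × 4 = 16): C_R_ = 4×3 = 12; C_rr = 4×1 = 4
Apply the phenotype rules: C_R_ (12) → red; C_rr (4) → yellow
Phenotype counts (out of 16): 12 red, 4 yellow
yellow: 4 out of 16 → fraction 1/4
Expected count = 1/4 × 208 = 52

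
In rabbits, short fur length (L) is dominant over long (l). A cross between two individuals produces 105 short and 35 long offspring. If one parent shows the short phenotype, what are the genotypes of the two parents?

Observed offspring: 105 short, 35 long
The observed ratio simplifies to 3:1. Long (ll) offspring appear, so each parent must contribute one l allele. The parent stated to show short carries L, so it is Ll. The other parent is then either Ll or ll: Ll × ll would give a 1:1 split, whereas Ll × Ll gives 3:1 — matching the data. So both parents are heterozygous (Ll × Ll).
Parent genotypes: Ll × Ll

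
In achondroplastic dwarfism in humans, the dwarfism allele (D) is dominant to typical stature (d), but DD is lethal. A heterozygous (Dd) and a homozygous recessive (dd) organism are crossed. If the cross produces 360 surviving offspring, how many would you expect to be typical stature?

Cross: Dd × dd
Punnett square offspring (before lethality): 2 Dd, 2 dd
No DD offspring are produced in this cross.
typical stature: 2 out of 4 → fraction 1/2
Expected count = 1/2 × 360 = 180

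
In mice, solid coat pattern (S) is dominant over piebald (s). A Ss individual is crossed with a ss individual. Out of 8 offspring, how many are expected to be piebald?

Punnett square for Ss × ss:
Offspring genotypes: 2 Ss, 2 ss
solid: 2, piebald: 2
piebald: 2 out of 4 → fraction 1/2
Expected count = 1/2 × 8 = 4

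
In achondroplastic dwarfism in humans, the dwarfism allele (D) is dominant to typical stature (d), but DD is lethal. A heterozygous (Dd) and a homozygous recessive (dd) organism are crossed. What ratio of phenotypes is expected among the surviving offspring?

Cross: Dd × dd
Punnett square offspring (before lethality): 2 Dd, 2 dd
No DD offspring are produced in this cross.
Ratio: 1 achondroplastic dwarf : 1 typical stature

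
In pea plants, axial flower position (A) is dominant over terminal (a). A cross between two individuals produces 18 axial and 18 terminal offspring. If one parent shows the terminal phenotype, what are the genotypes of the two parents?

Observed offspring: 18 axial, 18 terminal
The observed ratio simplifies to 1:1. One parent shows terminal, so its genotype must be aa. A 1:1 offspring split requires the other parent to be heterozygous (Aa).
Parent genotypes: aa × Aa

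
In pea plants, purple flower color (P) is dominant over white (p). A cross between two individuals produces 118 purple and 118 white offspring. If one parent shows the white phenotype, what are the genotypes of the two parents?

Observed offspring: 118 purple, 118 white
The observed ratio simplifies to 1:1. One parent shows white, so its genotype must be pp. A 1:1 offspring split requires the other parent to be heterozygous (Pp).
Parent genotypes: pp × Pp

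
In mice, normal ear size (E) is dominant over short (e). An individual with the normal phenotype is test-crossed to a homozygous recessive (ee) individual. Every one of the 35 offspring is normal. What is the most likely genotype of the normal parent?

Test cross: ? × ee
All offspring are normal.
If the unknown parent were heterozygous (Ee), about half of 35 offspring would be short; none are. The unknown parent is most likely homozygous dominant (EE).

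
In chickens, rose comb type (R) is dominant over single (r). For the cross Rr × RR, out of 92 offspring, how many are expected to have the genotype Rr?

Punnett square for Rr × RR:
Offspring genotypes: 2 RR, 2 Rr
Total offspring: 4
Count with target: 2
Probability: 2/4 = 1/2
Expected count = 1/2 × 92 = 46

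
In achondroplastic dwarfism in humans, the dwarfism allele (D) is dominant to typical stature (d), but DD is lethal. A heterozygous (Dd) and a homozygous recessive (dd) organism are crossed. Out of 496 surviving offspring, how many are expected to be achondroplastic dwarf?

Cross: Dd × dd
Punnett square offspring (before lethality): 2 Dd, 2 dd
No DD offspring are produced in this cross.
achondroplastic dwarf: 2 out of 4 → fraction 1/2
Expected count = 1/2 × 496 = 248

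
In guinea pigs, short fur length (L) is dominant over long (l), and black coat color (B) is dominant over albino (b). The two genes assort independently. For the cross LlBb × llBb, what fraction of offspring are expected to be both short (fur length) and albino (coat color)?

Dihybrid cross LlBb × llBb — consider each gene separately:
fur length: Ll × ll → 2 Ll, 2 ll → 2 L_ : 2 ll (out of 4)
coat color: Bb × Bb → 1 BB, 2 Bb, 1 bb → 3 B_ : 1 bb (out of 4)
Looking for: short (L_) and albino (bb)
P(short) = 2/4, P(albino) = 1/4
P(both) = 2/4 × 1/4 = 2/16 = 1/8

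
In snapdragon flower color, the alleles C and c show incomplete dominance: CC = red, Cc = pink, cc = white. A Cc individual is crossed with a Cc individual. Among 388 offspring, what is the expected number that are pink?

Punnett square for Cc × Cc:
Offspring genotypes: 1 CC, 2 Cc, 1 cc
Phenotype counts: 1 red, 2 pink, 1 white
pink: 2 out of 4 → fraction 1/2
Expected count = 1/2 × 388 = 194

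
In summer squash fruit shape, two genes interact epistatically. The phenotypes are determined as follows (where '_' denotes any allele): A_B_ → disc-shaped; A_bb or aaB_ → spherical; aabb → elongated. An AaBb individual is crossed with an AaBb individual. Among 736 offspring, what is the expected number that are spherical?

Cross: AaBb × AaBb — consider each gene separately:
A gene: Aa × Aa → 1 AA, 2 Aa, 1 aa → 3 A_ : 1 aa (out of 4)
B gene: Bb × Bb → 1 BB, 2 Bb, 1 bb → 3 B_ : 1 bb (out of 4)
Genotype classes (out of 4 × 4 = 16): A_B_ = 3×3 = 9; A_bb = 3×1 = 3; aaB_ = 1×3 = 3; aabb = 1×1 = 1
Apply the phenotype rules: A_B_ (9) → disc-shaped; A_bb (3) + aaB_ (3) → spherical; aabb (1) → elongated
Phenotype counts (out of 16): 9 disc-shaped, 6 spherical, 1 elongated
spherical: 6 out of 16 → fraction 3/8
Expected count = 3/8 × 736 = 276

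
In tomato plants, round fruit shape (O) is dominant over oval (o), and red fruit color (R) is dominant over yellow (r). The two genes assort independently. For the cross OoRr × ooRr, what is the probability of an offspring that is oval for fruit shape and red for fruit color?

Dihybrid cross OoRr × ooRr — consider each gene separately:
fruit shape: Oo × oo → 2 Oo, 2 oo → 2 O_ : 2 oo (out of 4)
fruit color: Rr × Rr → 1 RR, 2 Rr, 1 rr → 3 R_ : 1 rr (out of 4)
Looking for: oval (oo) and red (R_)
P(oval) = 2/4, P(red) = 3/4
P(both) = 2/4 × 3/4 = 6/16 = 3/8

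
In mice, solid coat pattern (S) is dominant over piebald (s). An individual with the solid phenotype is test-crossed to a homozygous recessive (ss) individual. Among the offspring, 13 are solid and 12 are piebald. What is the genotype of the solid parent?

Test cross: ? × ss
Offspring: 13 solid, 12 piebald — approximately 1:1.
A 1:1 ratio in a test cross indicates the unknown parent is heterozygous (Ss).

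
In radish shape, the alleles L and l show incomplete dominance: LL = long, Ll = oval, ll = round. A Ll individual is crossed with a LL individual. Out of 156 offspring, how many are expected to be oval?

Punnett square for Ll × LL:
Offspring genotypes: 2 LL, 2 Ll
Phenotype counts: 2 long, 2 oval
oval: 2 out of 4 → fraction 1/2
Expected count = 1/2 × 156 = 78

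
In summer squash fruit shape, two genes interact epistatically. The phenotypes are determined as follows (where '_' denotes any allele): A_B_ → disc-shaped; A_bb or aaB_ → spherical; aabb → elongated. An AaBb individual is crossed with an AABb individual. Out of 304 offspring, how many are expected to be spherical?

Cross: AaBb × AABb — consider each gene separately:
A gene: Aa × AA → 2 AA, 2 Aa → 4 A_ (out of 4)
B gene: Bb × Bb → 1 BB, 2 Bb, 1 bb → 3 B_ : 1 bb (out of 4)
Genotype classes (out of 4 × 4 = 16): A_B_ = 4×3 = 12; A_bb = 4×1 = 4
Apply the phenotype rules: A_B_ (12) → disc-shaped; A_bb (4) → spherical
Phenotype counts (out of 16): 12 disc-shaped, 4 spherical
spherical: 4 out of 16 → fraction 1/4
Expected count = 1/4 × 304 = 76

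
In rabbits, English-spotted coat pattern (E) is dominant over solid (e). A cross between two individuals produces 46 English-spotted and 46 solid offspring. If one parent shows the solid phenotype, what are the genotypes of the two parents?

Observed offspring: 46 English-spotted, 46 solid
The observed ratio simplifies to 1:1. One parent shows solid, so its genotype must be ee. A 1:1 offspring split requires the other parent to be heterozygous (Ee).
Parent genotypes: ee × Ee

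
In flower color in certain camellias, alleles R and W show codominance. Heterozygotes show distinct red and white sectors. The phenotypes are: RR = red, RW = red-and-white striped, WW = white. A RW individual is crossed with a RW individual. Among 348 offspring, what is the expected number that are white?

Punnett square for RW × RW:
Offspring genotypes: 1 RR, 2 RW, 1 WW
Phenotype counts: 1 red, 2 red-and-white striped, 1 white
white: 1 out of 4 → fraction 1/4
Expected count = 1/4 × 348 = 87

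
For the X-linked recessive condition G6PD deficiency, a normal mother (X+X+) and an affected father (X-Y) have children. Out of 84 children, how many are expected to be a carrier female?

Cross: X+X+ × X-Y
Offspring: 2 X+X-, 2 X+Y
Probability of a carrier female: 2/4 = 1/2
Expected count = 1/2 × 84 = 42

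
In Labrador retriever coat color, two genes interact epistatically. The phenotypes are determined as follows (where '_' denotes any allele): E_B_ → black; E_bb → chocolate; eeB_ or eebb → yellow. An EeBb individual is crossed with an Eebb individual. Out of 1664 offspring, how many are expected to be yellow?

Cross: EeBb × Eebb — consider each gene separately:
E gene: Ee × Ee → 1 EE, 2 Ee, 1 ee → 3 E_ : 1 ee (out of 4)
B gene: Bb × bb → 2 Bb, 2 bb → 2 B_ : 2 bb (out of 4)
Genotype classes (out of 4 × 4 = 16): E_B_ = 3×2 = 6; E_bb = 3×2 = 6; eeB_ = 1×2 = 2; eebb = 1×2 = 2
Apply the phenotype rules: E_B_ (6) → black; E_bb (6) → chocolate; eeB_ (2) + eebb (2) → yellow
Phenotype counts (out of 16): 6 black, 6 chocolate, 4 yellow
yellow: 4 out of 16 → fraction 1/4
Expected count = 1/4 × 1664 = 416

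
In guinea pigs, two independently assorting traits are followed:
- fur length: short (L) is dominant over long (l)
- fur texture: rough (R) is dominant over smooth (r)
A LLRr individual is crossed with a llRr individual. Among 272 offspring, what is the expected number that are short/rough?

Dihybrid cross LLRr × llRr — consider each gene separately:
fur length: LL × ll → 4 Ll → 4 L_ (out of 4)
fur texture: Rr × Rr → 1 RR, 2 Rr, 1 rr → 3 R_ : 1 rr (out of 4)
Combine (counts out of 4 × 4 = 16): short/rough (L_R_) = 4×3 = 12; short/smooth (L_rr) = 4×1 = 4
Phenotype counts (out of 16): 12 short/rough, 4 short/smooth
short/rough: 12 out of 16 → fraction 3/4
Expected count = 3/4 × 272 = 204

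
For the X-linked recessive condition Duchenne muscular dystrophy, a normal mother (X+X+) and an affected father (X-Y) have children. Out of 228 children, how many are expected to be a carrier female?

Cross: X+X+ × X-Y
Offspring: 2 X+X-, 2 X+Y
Probability of a carrier female: 2/4 = 1/2
Expected count = 1/2 × 228 = 114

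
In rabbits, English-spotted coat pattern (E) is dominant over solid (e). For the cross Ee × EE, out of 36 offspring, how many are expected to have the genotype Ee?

Punnett square for Ee × EE:
Offspring genotypes: 2 EE, 2 Ee
Total offspring: 4
Count with target: 2
Probability: 2/4 = 1/2
Expected count = 1/2 × 36 = 18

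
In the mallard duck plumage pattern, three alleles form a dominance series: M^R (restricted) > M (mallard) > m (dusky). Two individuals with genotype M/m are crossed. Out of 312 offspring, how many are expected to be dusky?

Cross: M/m × M/m
Allele dominance: M^R > M > m
Offspring genotypes: 1 M/M, 2 M/m, 1 m/m
Phenotype counts: 3 mallard, 1 dusky
dusky: 1 out of 4 → fraction 1/4
Expected count = 1/4 × 312 = 78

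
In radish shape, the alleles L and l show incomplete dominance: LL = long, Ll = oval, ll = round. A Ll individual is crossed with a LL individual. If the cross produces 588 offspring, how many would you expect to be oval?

Punnett square for Ll × LL:
Offspring genotypes: 2 LL, 2 Ll
Phenotype counts: 2 long, 2 oval
oval: 2 out of 4 → fraction 1/2
Expected count = 1/2 × 588 = 294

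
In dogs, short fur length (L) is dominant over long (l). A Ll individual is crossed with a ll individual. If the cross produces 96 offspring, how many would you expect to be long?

Punnett square for Ll × ll:
Offspring genotypes: 2 Ll, 2 ll
short: 2, long: 2
long: 2 out of 4 → fraction 1/2
Expected count = 1/2 × 96 = 48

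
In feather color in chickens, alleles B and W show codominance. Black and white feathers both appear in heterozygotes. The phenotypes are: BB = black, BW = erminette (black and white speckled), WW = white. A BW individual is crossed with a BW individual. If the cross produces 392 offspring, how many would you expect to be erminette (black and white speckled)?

Punnett square for BW × BW:
Offspring genotypes: 1 BB, 2 BW, 1 WW
Phenotype counts: 1 black, 2 erminette (black and white speckled), 1 white
erminette (black and white speckled): 2 out of 4 → fraction 1/2
Expected count = 1/2 × 392 = 196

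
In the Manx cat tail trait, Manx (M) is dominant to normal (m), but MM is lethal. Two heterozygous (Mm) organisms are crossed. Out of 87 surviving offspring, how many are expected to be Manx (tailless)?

Cross: Mm × Mm
Punnett square offspring (before lethality): 1 MM, 2 Mm, 1 mm
The MM genotype is lethal (embryos die); surviving offspring: 2 Mm, 1 mm
Manx (tailless): 2 out of 3 → fraction 2/3
Expected count = 2/3 × 87 = 58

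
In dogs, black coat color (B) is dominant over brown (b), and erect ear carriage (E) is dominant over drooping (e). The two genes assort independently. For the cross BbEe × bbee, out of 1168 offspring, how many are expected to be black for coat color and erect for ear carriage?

Dihybrid cross BbEe × bbee — consider each gene separately:
coat color: Bb × bb → 2 Bb, 2 bb → 2 B_ : 2 bb (out of 4)
ear carriage: Ee × ee → 2 Ee, 2 ee → 2 E_ : 2 ee (out of 4)
Looking for: black (B_) and erect (E_)
P(black) = 2/4, P(erect) = 2/4
P(both) = 2/4 × 2/4 = 4/16 = 1/4
Expected count = 1/4 × 1168 = 292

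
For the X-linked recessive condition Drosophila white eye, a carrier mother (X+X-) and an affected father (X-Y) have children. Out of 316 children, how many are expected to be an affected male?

Cross: X+X- × X-Y
Offspring: 1 X+X-, 1 X+Y, 1 X-X-, 1 X-Y
Probability of an affected male: 1/4
Expected count = 1/4 × 316 = 79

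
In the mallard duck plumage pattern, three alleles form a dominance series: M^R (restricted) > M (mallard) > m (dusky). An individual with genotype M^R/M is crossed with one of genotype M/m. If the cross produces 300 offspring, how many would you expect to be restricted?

Cross: M^R/M × M/m
Allele dominance: M^R > M > m
Offspring genotypes: 1 M^R/M, 1 M^R/m, 1 M/M, 1 M/m
Phenotype counts: 2 restricted, 2 mallard
restricted: 2 out of 4 → fraction 1/2
Expected count = 1/2 × 300 = 150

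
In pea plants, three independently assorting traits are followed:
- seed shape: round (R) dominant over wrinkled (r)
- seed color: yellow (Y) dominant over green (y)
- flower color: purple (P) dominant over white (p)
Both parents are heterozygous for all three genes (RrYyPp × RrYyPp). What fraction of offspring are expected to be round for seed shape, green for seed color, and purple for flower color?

Trihybrid cross: RrYyPp × RrYyPp
Each trait segregates independently with a 3:1 phenotypic ratio, so each gene contributes 3/4 (dominant) or 1/4 (recessive).
Target: round (seed shape), green (seed color), purple (flower color)
Probability = product of independent per-trait probabilities
= 3/4 × 1/4 × 3/4 = 9/64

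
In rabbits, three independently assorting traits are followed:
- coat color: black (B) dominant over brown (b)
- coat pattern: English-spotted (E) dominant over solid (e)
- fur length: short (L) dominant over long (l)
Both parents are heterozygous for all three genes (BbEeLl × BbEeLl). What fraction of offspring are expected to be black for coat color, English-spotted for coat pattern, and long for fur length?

Trihybrid cross: BbEeLl × BbEeLl
Each trait segregates independently with a 3:1 phenotypic ratio, so each gene contributes 3/4 (dominant) or 1/4 (recessive).
Target: black (coat color), English-spotted (coat pattern), long (fur length)
Probability = product of independent per-trait probabilities
= 3/4 × 3/4 × 1/4 = 9/64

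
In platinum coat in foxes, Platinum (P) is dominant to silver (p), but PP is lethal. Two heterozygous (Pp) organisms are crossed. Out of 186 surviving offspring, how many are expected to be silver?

Cross: Pp × Pp
Punnett square offspring (before lethality): 1 PP, 2 Pp, 1 pp
The PP genotype is lethal (embryos die); surviving offspring: 2 Pp, 1 pp
silver: 1 out of 3 → fraction 1/3
Expected count = 1/3 × 186 = 62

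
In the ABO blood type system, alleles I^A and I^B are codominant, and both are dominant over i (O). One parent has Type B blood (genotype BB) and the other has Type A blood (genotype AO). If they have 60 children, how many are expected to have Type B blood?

Cross: BB × AO
Possible offspring genotypes: 2 AB, 2 BO
Blood type counts: 2 Type AB, 2 Type B
Probability of Type B: 2/4 = 1/2
Expected count = 1/2 × 60 = 30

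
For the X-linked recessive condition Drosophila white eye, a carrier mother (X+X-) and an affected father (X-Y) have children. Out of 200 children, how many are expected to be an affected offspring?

Cross: X+X- × X-Y
Offspring: 1 X+X-, 1 X+Y, 1 X-X-, 1 X-Y
Probability of an affected offspring: 2/4 = 1/2
Expected count = 1/2 × 200 = 100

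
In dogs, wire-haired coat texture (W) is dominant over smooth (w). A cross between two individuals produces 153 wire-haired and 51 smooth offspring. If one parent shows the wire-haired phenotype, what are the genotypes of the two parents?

Observed offspring: 153 wire-haired, 51 smooth
The observed ratio simplifies to 3:1. Smooth (ww) offspring appear, so each parent must contribute one w allele. The parent stated to show wire-haired carries W, so it is Ww. The other parent is then either Ww or ww: Ww × ww would give a 1:1 split, whereas Ww × Ww gives 3:1 — matching the data. So both parents are heterozygous (Ww × Ww).
Parent genotypes: Ww × Ww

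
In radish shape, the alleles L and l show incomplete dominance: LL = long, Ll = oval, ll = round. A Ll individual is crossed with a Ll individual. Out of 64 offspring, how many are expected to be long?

Punnett square for Ll × Ll:
Offspring genotypes: 1 LL, 2 Ll, 1 ll
Phenotype counts: 1 long, 2 oval, 1 round
long: 1 out of 4 → fraction 1/4
Expected count = 1/4 × 64 = 16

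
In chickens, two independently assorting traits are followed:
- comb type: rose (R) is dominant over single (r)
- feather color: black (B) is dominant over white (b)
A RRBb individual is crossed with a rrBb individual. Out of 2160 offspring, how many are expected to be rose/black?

Dihybrid cross RRBb × rrBb — consider each gene separately:
comb type: RR × rr → 4 Rr → 4 R_ (out of 4)
feather color: Bb × Bb → 1 BB, 2 Bb, 1 bb → 3 B_ : 1 bb (out of 4)
Combine (counts out of 4 × 4 = 16): rose/black (R_B_) = 4×3 = 12; rose/white (R_bb) = 4×1 = 4
Phenotype counts (out of 16): 12 rose/black, 4 rose/white
rose/black: 12 out of 16 → fraction 3/4
Expected count = 3/4 × 2160 = 1620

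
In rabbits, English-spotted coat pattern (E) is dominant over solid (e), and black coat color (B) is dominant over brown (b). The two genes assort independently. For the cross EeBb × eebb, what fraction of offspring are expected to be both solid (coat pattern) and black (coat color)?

Dihybrid cross EeBb × eebb — consider each gene separately:
coat pattern: Ee × ee → 2 Ee, 2 ee → 2 E_ : 2 ee (out of 4)
coat color: Bb × bb → 2 Bb, 2 bb → 2 B_ : 2 bb (out of 4)
Looking for: solid (ee) and black (B_)
P(solid) = 2/4, P(black) = 2/4
P(both) = 2/4 × 2/4 = 4/16 = 1/4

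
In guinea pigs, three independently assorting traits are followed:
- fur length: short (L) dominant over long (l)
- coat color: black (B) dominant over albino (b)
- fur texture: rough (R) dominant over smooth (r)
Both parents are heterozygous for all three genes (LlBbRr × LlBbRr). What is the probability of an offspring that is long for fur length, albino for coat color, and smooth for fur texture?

Trihybrid cross: LlBbRr × LlBbRr
Each trait segregates independently with a 3:1 phenotypic ratio, so each gene contributes 3/4 (dominant) or 1/4 (recessive).
Target: long (fur length), albino (coat color), smooth (fur texture)
Probability = product of independent per-trait probabilities
= 1/4 × 1/4 × 1/4 = 1/64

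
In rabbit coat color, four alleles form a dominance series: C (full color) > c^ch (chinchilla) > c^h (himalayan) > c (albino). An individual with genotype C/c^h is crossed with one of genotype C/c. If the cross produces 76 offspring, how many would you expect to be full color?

Cross: C/c^h × C/c
Allele dominance: C > c^ch > c^h > c
Offspring genotypes: 1 C/C, 1 C/c, 1 C/c^h, 1 c^h/c
Phenotype counts: 3 full color, 1 himalayan
full color: 3 out of 4 → fraction 3/4
Expected count = 3/4 × 76 = 57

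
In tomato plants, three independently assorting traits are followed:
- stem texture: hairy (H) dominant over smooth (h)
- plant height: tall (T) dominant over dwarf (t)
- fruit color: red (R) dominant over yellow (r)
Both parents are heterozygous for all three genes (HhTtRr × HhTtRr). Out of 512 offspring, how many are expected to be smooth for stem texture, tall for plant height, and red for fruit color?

Trihybrid cross: HhTtRr × HhTtRr
Each trait segregates independently with a 3:1 phenotypic ratio, so each gene contributes 3/4 (dominant) or 1/4 (recessive).
Target: smooth (stem texture), tall (plant height), red (fruit color)
Probability = product of independent per-trait probabilities
= 1/4 × 3/4 × 3/4 = 9/64
Expected count = 9/64 × 512 = 72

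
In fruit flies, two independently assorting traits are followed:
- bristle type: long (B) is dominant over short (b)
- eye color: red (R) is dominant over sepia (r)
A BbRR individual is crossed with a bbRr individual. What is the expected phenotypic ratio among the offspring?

Dihybrid cross BbRR × bbRr — consider each gene separately:
bristle type: Bb × bb → 2 Bb, 2 bb → 2 B_ : 2 bb (out of 4)
eye color: RR × Rr → 2 RR, 2 Rr → 4 R_ (out of 4)
Combine (counts out of 4 × 4 = 16): long/red (B_R_) = 2×4 = 8; short/red (bbR_) = 2×4 = 8
Phenotype counts (out of 16): 8 long/red, 8 short/red
Ratio: 1 long/red : 1 short/red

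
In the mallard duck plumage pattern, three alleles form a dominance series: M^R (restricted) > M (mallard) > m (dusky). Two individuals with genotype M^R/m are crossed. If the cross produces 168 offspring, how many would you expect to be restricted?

Cross: M^R/m × M^R/m
Allele dominance: M^R > M > m
Offspring genotypes: 1 M^R/M^R, 2 M^R/m, 1 m/m
Phenotype counts: 3 restricted, 1 dusky
restricted: 3 out of 4 → fraction 3/4
Expected count = 3/4 × 168 = 126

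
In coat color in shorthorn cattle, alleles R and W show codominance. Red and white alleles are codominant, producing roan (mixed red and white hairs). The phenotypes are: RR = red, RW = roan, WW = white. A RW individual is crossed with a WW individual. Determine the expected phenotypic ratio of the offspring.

Punnett square for RW × WW:
Offspring genotypes: 2 RW, 2 WW
Phenotype counts: 2 roan, 2 white
Ratio: 1 roan : 1 white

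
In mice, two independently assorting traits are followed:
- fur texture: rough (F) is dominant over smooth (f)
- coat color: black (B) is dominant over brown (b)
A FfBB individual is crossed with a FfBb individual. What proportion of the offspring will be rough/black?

Dihybrid cross FfBB × FfBb — consider each gene separately:
fur texture: Ff × Ff → 1 FF, 2 Ff, 1 ff → 3 F_ : 1 ff (out of 4)
coat color: BB × Bb → 2 BB, 2 Bb → 4 B_ (out of 4)
Combine (counts out of 4 × 4 = 16): rough/black (F_B_) = 3×4 = 12; smooth/black (ffB_) = 1×4 = 4
Phenotype counts (out of 16): 12 rough/black, 4 smooth/black
rough/black: 12 out of 16
Probability: 12/16 = 3/4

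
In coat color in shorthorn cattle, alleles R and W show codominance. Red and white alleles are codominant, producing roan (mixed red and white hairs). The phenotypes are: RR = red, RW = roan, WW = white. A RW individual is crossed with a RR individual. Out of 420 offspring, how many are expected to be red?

Punnett square for RW × RR:
Offspring genotypes: 2 RR, 2 RW
Phenotype counts: 2 red, 2 roan
red: 2 out of 4 → fraction 1/2
Expected count = 1/2 × 420 = 210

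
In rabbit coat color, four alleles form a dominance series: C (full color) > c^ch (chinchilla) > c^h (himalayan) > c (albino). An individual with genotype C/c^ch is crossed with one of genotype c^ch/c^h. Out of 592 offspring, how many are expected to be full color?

Cross: C/c^ch × c^ch/c^h
Allele dominance: C > c^ch > c^h > c
Offspring genotypes: 1 C/c^ch, 1 C/c^h, 1 c^ch/c^ch, 1 c^ch/c^h
Phenotype counts: 2 full color, 2 chinchilla
full color: 2 out of 4 → fraction 1/2
Expected count = 1/2 × 592 = 296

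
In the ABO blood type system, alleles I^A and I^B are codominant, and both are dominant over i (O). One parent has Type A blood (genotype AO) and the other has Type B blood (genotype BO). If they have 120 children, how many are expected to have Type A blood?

Cross: AO × BO
Possible offspring genotypes: 1 AB, 1 AO, 1 BO, 1 OO
Blood type counts: 1 Type AB, 1 Type A, 1 Type B, 1 Type O
Probability of Type A: 1/4
Expected count = 1/4 × 120 = 30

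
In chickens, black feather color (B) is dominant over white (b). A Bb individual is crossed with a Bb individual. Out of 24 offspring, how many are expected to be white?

Punnett square for Bb × Bb:
Offspring genotypes: 1 BB, 2 Bb, 1 bb
black: 3, white: 1
white: 1 out of 4 → fraction 1/4
Expected count = 1/4 × 24 = 6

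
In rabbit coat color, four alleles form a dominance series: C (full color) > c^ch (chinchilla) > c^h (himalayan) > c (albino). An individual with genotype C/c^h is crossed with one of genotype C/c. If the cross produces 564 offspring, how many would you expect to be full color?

Cross: C/c^h × C/c
Allele dominance: C > c^ch > c^h > c
Offspring genotypes: 1 C/C, 1 C/c, 1 C/c^h, 1 c^h/c
Phenotype counts: 3 full color, 1 himalayan
full color: 3 out of 4 → fraction 3/4
Expected count = 3/4 × 564 = 423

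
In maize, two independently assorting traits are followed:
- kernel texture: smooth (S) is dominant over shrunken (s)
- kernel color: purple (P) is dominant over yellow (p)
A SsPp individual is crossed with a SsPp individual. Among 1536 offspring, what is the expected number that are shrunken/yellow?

Dihybrid cross SsPp × SsPp — consider each gene separately:
kernel texture: Ss × Ss → 1 SS, 2 Ss, 1 ss → 3 S_ : 1 ss (out of 4)
kernel color: Pp × Pp → 1 PP, 2 Pp, 1 pp → 3 P_ : 1 pp (out of 4)
Combine (counts out of 4 × 4 = 16): smooth/purple (S_P_) = 3×3 = 9; smooth/yellow (S_pp) = 3×1 = 3; shrunken/purple (ssP_) = 1×3 = 3; shrunken/yellow (sspp) = 1×1 = 1
Phenotype counts (out of 16): 9 smooth/purple, 3 smooth/yellow, 3 shrunken/purple, 1 shrunken/yellow
shrunken/yellow: 1 out of 16 → fraction 1/16
Expected count = 1/16 × 1536 = 96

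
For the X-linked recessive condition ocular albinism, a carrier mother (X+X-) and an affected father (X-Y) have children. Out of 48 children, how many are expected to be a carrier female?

Cross: X+X- × X-Y
Offspring: 1 X+X-, 1 X+Y, 1 X-X-, 1 X-Y
Probability of a carrier female: 1/4
Expected count = 1/4 × 48 = 12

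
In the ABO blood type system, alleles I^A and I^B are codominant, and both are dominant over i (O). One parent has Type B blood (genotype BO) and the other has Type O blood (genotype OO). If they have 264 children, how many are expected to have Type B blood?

Cross: BO × OO
Possible offspring genotypes: 2 BO, 2 OO
Blood type counts: 2 Type B, 2 Type O
Probability of Type B: 2/4 = 1/2
Expected count = 1/2 × 264 = 132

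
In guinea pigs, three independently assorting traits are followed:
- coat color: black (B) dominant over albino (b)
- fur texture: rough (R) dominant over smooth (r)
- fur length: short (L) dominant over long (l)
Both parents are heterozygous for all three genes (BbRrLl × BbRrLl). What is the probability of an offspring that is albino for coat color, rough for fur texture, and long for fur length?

Trihybrid cross: BbRrLl × BbRrLl
Each trait segregates independently with a 3:1 phenotypic ratio, so each gene contributes 3/4 (dominant) or 1/4 (recessive).
Target: albino (coat color), rough (fur texture), long (fur length)
Probability = product of independent per-trait probabilities
= 1/4 × 3/4 × 1/4 = 3/64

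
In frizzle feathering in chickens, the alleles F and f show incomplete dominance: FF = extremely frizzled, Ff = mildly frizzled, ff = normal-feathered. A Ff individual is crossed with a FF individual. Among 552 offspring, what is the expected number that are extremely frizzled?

Punnett square for Ff × FF:
Offspring genotypes: 2 FF, 2 Ff
Phenotype counts: 2 extremely frizzled, 2 mildly frizzled
extremely frizzled: 2 out of 4 → fraction 1/2
Expected count = 1/2 × 552 = 276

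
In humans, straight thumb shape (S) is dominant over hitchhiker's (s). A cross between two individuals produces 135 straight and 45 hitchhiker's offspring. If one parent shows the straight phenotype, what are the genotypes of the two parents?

Observed offspring: 135 straight, 45 hitchhiker's
The observed ratio simplifies to 3:1. Hitchhiker's (ss) offspring appear, so each parent must contribute one s allele. The parent stated to show straight carries S, so it is Ss. The other parent is then either Ss or ss: Ss × ss would give a 1:1 split, whereas Ss × Ss gives 3:1 — matching the data. So both parents are heterozygous (Ss × Ss).
Parent genotypes: Ss × Ss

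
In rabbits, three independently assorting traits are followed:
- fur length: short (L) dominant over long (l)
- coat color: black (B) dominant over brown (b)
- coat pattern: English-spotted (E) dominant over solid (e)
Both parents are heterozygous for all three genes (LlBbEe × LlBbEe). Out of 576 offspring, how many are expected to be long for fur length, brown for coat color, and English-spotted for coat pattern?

Trihybrid cross: LlBbEe × LlBbEe
Each trait segregates independently with a 3:1 phenotypic ratio, so each gene contributes 3/4 (dominant) or 1/4 (recessive).
Target: long (fur length), brown (coat color), English-spotted (coat pattern)
Probability = product of independent per-trait probabilities
= 1/4 × 1/4 × 3/4 = 3/64
Expected count = 3/64 × 576 = 27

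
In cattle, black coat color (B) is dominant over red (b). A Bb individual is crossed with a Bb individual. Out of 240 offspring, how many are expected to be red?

Punnett square for Bb × Bb:
Offspring genotypes: 1 BB, 2 Bb, 1 bb
black: 3, red: 1
red: 1 out of 4 → fraction 1/4
Expected count = 1/4 × 240 = 60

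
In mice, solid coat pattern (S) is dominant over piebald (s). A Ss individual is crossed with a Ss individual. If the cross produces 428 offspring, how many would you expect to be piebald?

Punnett square for Ss × Ss:
Offspring genotypes: 1 SS, 2 Ss, 1 ss
solid: 3, piebald: 1
piebald: 1 out of 4 → fraction 1/4
Expected count = 1/4 × 428 = 107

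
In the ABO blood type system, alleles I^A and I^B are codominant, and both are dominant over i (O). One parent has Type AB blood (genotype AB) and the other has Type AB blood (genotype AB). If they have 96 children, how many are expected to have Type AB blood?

Cross: AB × AB
Possible offspring genotypes: 1 AA, 2 AB, 1 BB
Blood type counts: 1 Type A, 2 Type AB, 1 Type B
Probability of Type AB: 2/4 = 1/2
Expected count = 1/2 × 96 = 48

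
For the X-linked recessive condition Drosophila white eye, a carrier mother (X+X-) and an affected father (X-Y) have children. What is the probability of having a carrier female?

Cross: X+X- × X-Y
Offspring: 1 X+X-, 1 X+Y, 1 X-X-, 1 X-Y
Probability of a carrier female: 1/4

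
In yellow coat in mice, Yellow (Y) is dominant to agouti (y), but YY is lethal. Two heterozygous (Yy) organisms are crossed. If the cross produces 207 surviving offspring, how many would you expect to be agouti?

Cross: Yy × Yy
Punnett square offspring (before lethality): 1 YY, 2 Yy, 1 yy
The YY genotype is lethal (embryos die); surviving offspring: 2 Yy, 1 yy
agouti: 1 out of 3 → fraction 1/3
Expected count = 1/3 × 207 = 69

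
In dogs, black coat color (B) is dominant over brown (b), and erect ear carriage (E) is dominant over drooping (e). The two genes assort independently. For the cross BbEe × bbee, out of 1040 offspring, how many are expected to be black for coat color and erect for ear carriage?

Dihybrid cross BbEe × bbee — consider each gene separately:
coat color: Bb × bb → 2 Bb, 2 bb → 2 B_ : 2 bb (out of 4)
ear carriage: Ee × ee → 2 Ee, 2 ee → 2 E_ : 2 ee (out of 4)
Looking for: black (B_) and erect (E_)
P(black) = 2/4, P(erect) = 2/4
P(both) = 2/4 × 2/4 = 4/16 = 1/4
Expected count = 1/4 × 1040 = 260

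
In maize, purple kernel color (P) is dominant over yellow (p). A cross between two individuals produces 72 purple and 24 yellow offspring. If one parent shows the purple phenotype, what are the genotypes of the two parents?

Observed offspring: 72 purple, 24 yellow
The observed ratio simplifies to 3:1. Yellow (pp) offspring appear, so each parent must contribute one p allele. The parent stated to show purple carries P, so it is Pp. The other parent is then either Pp or pp: Pp × pp would give a 1:1 split, whereas Pp × Pp gives 3:1 — matching the data. So both parents are heterozygous (Pp × Pp).
Parent genotypes: Pp × Pp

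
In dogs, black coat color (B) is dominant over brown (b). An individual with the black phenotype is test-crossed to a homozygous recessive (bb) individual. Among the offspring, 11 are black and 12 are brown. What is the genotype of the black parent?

Test cross: ? × bb
Offspring: 11 black, 12 brown — approximately 1:1.
A 1:1 ratio in a test cross indicates the unknown parent is heterozygous (Bb).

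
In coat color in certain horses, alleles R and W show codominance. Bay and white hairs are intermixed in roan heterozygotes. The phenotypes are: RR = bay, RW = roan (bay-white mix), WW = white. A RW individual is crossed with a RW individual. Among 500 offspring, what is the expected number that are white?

Punnett square for RW × RW:
Offspring genotypes: 1 RR, 2 RW, 1 WW
Phenotype counts: 1 bay, 2 roan (bay-white mix), 1 white
white: 1 out of 4 → fraction 1/4
Expected count = 1/4 × 500 = 125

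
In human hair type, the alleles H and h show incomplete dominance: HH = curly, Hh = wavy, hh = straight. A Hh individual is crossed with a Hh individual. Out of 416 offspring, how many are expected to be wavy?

Punnett square for Hh × Hh:
Offspring genotypes: 1 HH, 2 Hh, 1 hh
Phenotype counts: 1 curly, 2 wavy, 1 straight
wavy: 2 out of 4 → fraction 1/2
Expected count = 1/2 × 416 = 208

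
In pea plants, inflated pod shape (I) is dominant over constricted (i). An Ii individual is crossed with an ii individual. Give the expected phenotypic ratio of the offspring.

Punnett square for Ii × ii:
Offspring genotypes: 2 Ii, 2 ii
inflated: 2, constricted: 2
Ratio: 1:1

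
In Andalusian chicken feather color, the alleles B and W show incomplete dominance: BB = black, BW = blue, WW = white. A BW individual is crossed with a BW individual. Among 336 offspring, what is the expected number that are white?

Punnett square for BW × BW:
Offspring genotypes: 1 BB, 2 BW, 1 WW
Phenotype counts: 1 black, 2 blue, 1 white
white: 1 out of 4 → fraction 1/4
Expected count = 1/4 × 336 = 84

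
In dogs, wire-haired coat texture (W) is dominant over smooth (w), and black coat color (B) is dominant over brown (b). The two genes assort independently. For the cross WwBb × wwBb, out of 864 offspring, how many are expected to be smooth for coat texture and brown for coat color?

Dihybrid cross WwBb × wwBb — consider each gene separately:
coat texture: Ww × ww → 2 Ww, 2 ww → 2 W_ : 2 ww (out of 4)
coat color: Bb × Bb → 1 BB, 2 Bb, 1 bb → 3 B_ : 1 bb (out of 4)
Looking for: smooth (ww) and brown (bb)
P(smooth) = 2/4, P(brown) = 1/4
P(both) = 2/4 × 1/4 = 2/16 = 1/8
Expected count = 1/8 × 864 = 108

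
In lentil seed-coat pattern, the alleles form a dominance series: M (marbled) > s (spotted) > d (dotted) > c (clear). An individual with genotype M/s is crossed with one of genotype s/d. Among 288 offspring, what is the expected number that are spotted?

Cross: M/s × s/d
Allele dominance: M > s > d > c
Offspring genotypes: 1 M/s, 1 M/d, 1 s/s, 1 s/d
Phenotype counts: 2 marbled, 2 spotted
spotted: 2 out of 4 → fraction 1/2
Expected count = 1/2 × 288 = 144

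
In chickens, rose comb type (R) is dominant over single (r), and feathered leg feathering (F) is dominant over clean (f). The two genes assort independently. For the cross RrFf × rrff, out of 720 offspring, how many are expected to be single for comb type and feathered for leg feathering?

Dihybrid cross RrFf × rrff — consider each gene separately:
comb type: Rr × rr → 2 Rr, 2 rr → 2 R_ : 2 rr (out of 4)
leg feathering: Ff × ff → 2 Ff, 2 ff → 2 F_ : 2 ff (out of 4)
Looking for: single (rr) and feathered (F_)
P(single) = 2/4, P(feathered) = 2/4
P(both) = 2/4 × 2/4 = 4/16 = 1/4
Expected count = 1/4 × 720 = 180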